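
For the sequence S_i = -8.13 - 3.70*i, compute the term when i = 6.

S_6 = -8.13 + -3.7*6 = -8.13 + -22.2 = -30.33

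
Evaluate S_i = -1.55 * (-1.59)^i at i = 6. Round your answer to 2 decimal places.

S_6 = -1.55 * (-1.59)^6 ≈ -1.55 * 16.1578 ≈ -25.04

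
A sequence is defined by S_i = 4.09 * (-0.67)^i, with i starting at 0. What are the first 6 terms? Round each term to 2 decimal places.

This is a geometric sequence.
i=0: S_0 = 4.09 * (-0.67)^0 = 4.09
i=1: S_1 = 4.09 * (-0.67)^1 ≈ -2.74
i=2: S_2 = 4.09 * (-0.67)^2 ≈ 1.84
i=3: S_3 = 4.09 * (-0.67)^3 ≈ -1.23
i=4: S_4 = 4.09 * (-0.67)^4 ≈ 0.82
i=5: S_5 = 4.09 * (-0.67)^5 ≈ -0.55
The first 6 terms are: [4.09, -2.74, 1.84, -1.23, 0.82, -0.55]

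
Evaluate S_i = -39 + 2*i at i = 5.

S_5 = -39 + 2*5 = -39 + 10 = -29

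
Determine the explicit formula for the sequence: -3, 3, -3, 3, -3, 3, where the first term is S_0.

Check ratios: 3 / -3 = -1.0
Common ratio r = -1.
First term a = -3.
Formula: S_i = -3 * (-1)^i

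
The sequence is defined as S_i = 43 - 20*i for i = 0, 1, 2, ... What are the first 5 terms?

This is an arithmetic sequence.
i=0: S_0 = 43 + -20*0 = 43
i=1: S_1 = 43 + -20*1 = 23
i=2: S_2 = 43 + -20*2 = 3
i=3: S_3 = 43 + -20*3 = -17
i=4: S_4 = 43 + -20*4 = -37
The first 5 terms are: [43, 23, 3, -17, -37]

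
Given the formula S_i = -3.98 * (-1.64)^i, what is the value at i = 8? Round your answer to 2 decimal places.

S_8 = -3.98 * (-1.64)^8 ≈ -3.98 * 52.33 ≈ -208.27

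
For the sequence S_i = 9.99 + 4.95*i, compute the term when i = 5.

S_5 = 9.99 + 4.95*5 = 9.99 + 24.75 = 34.74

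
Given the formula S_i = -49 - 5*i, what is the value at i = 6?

S_6 = -49 + -5*6 = -49 + -30 = -79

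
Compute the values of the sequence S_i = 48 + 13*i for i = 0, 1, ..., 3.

This is an arithmetic sequence.
i=0: S_0 = 48 + 13*0 = 48
i=1: S_1 = 48 + 13*1 = 61
i=2: S_2 = 48 + 13*2 = 74
i=3: S_3 = 48 + 13*3 = 87
The first 4 terms are: [48, 61, 74, 87]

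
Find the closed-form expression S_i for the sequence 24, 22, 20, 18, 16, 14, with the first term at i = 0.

Check differences: 22 - 24 = -2
20 - 22 = -2
Common difference d = -2.
First term a = 24.
Formula: S_i = 24 - 2*i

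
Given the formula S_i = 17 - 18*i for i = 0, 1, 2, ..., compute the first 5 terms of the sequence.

This is an arithmetic sequence.
i=0: S_0 = 17 + -18*0 = 17
i=1: S_1 = 17 + -18*1 = -1
i=2: S_2 = 17 + -18*2 = -19
i=3: S_3 = 17 + -18*3 = -37
i=4: S_4 = 17 + -18*4 = -55
The first 5 terms are: [17, -1, -19, -37, -55]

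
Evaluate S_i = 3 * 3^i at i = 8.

S_8 = 3 * 3^8 = 3 * 6561 = 19683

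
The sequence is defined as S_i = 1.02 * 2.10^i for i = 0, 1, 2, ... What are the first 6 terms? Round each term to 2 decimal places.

This is a geometric sequence.
i=0: S_0 = 1.02 * 2.1^0 = 1.02
i=1: S_1 = 1.02 * 2.1^1 ≈ 2.14
i=2: S_2 = 1.02 * 2.1^2 ≈ 4.5
i=3: S_3 = 1.02 * 2.1^3 ≈ 9.45
i=4: S_4 = 1.02 * 2.1^4 ≈ 19.84
i=5: S_5 = 1.02 * 2.1^5 ≈ 41.66
The first 6 terms are: [1.02, 2.14, 4.5, 9.45, 19.84, 41.66]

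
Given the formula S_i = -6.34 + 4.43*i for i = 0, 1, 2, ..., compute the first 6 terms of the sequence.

This is an arithmetic sequence.
i=0: S_0 = -6.34 + 4.43*0 = -6.34
i=1: S_1 = -6.34 + 4.43*1 = -1.91
i=2: S_2 = -6.34 + 4.43*2 = 2.52
i=3: S_3 = -6.34 + 4.43*3 = 6.95
i=4: S_4 = -6.34 + 4.43*4 = 11.38
i=5: S_5 = -6.34 + 4.43*5 = 15.81
The first 6 terms are: [-6.34, -1.91, 2.52, 6.95, 11.38, 15.81]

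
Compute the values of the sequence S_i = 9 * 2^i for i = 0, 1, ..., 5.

This is a geometric sequence.
i=0: S_0 = 9 * 2^0 = 9
i=1: S_1 = 9 * 2^1 = 18
i=2: S_2 = 9 * 2^2 = 36
i=3: S_3 = 9 * 2^3 = 72
i=4: S_4 = 9 * 2^4 = 144
i=5: S_5 = 9 * 2^5 = 288
The first 6 terms are: [9, 18, 36, 72, 144, 288]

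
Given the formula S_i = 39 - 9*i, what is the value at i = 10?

S_10 = 39 + -9*10 = 39 + -90 = -51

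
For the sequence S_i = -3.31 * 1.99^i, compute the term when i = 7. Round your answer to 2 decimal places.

S_7 = -3.31 * 1.99^7 ≈ -3.31 * 123.5866 ≈ -409.07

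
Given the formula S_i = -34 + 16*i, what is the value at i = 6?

S_6 = -34 + 16*6 = -34 + 96 = 62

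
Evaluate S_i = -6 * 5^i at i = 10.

S_10 = -6 * 5^10 = -6 * 9765625 = -58593750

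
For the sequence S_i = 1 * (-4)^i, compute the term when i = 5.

S_5 = 1 * (-4)^5 = 1 * -1024 = -1024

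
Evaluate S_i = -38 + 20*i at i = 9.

S_9 = -38 + 20*9 = -38 + 180 = 142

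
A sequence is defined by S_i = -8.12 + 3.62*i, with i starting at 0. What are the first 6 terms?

This is an arithmetic sequence.
i=0: S_0 = -8.12 + 3.62*0 = -8.12
i=1: S_1 = -8.12 + 3.62*1 = -4.5
i=2: S_2 = -8.12 + 3.62*2 = -0.88
i=3: S_3 = -8.12 + 3.62*3 = 2.74
i=4: S_4 = -8.12 + 3.62*4 = 6.36
i=5: S_5 = -8.12 + 3.62*5 = 9.98
The first 6 terms are: [-8.12, -4.5, -0.88, 2.74, 6.36, 9.98]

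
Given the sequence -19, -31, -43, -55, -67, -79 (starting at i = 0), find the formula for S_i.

Check differences: -31 - -19 = -12
-43 - -31 = -12
Common difference d = -12.
First term a = -19.
Formula: S_i = -19 - 12*i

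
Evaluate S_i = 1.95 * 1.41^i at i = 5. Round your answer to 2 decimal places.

S_5 = 1.95 * 1.41^5 ≈ 1.95 * 5.5731 ≈ 10.87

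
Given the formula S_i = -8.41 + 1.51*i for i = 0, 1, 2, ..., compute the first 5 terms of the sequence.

This is an arithmetic sequence.
i=0: S_0 = -8.41 + 1.51*0 = -8.41
i=1: S_1 = -8.41 + 1.51*1 = -6.9
i=2: S_2 = -8.41 + 1.51*2 = -5.39
i=3: S_3 = -8.41 + 1.51*3 = -3.88
i=4: S_4 = -8.41 + 1.51*4 = -2.37
The first 5 terms are: [-8.41, -6.9, -5.39, -3.88, -2.37]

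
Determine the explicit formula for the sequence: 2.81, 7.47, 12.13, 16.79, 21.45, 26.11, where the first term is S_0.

Check differences: 7.47 - 2.81 = 4.66
12.13 - 7.47 = 4.66
Common difference d = 4.66.
First term a = 2.81.
Formula: S_i = 2.81 + 4.66*i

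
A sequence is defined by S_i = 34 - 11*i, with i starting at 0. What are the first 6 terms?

This is an arithmetic sequence.
i=0: S_0 = 34 + -11*0 = 34
i=1: S_1 = 34 + -11*1 = 23
i=2: S_2 = 34 + -11*2 = 12
i=3: S_3 = 34 + -11*3 = 1
i=4: S_4 = 34 + -11*4 = -10
i=5: S_5 = 34 + -11*5 = -21
The first 6 terms are: [34, 23, 12, 1, -10, -21]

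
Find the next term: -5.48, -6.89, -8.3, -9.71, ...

Differences: -6.89 - -5.48 = -1.41
This is an arithmetic sequence with common difference d = -1.41.
Next term = -9.71 + -1.41 = -11.12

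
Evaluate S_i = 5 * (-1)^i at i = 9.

S_9 = 5 * (-1)^9 = 5 * -1 = -5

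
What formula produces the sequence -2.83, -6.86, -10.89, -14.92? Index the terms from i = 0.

Check differences: -6.86 - -2.83 = -4.03
-10.89 - -6.86 = -4.03
Common difference d = -4.03.
First term a = -2.83.
Formula: S_i = -2.83 - 4.03*i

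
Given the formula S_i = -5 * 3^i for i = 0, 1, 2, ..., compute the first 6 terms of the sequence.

This is a geometric sequence.
i=0: S_0 = -5 * 3^0 = -5
i=1: S_1 = -5 * 3^1 = -15
i=2: S_2 = -5 * 3^2 = -45
i=3: S_3 = -5 * 3^3 = -135
i=4: S_4 = -5 * 3^4 = -405
i=5: S_5 = -5 * 3^5 = -1215
The first 6 terms are: [-5, -15, -45, -135, -405, -1215]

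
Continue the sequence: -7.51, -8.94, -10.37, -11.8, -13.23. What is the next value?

Differences: -8.94 - -7.51 = -1.43
This is an arithmetic sequence with common difference d = -1.43.
Next term = -13.23 + -1.43 = -14.66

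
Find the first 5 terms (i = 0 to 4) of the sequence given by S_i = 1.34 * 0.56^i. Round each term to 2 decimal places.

This is a geometric sequence.
i=0: S_0 = 1.34 * 0.56^0 = 1.34
i=1: S_1 = 1.34 * 0.56^1 ≈ 0.75
i=2: S_2 = 1.34 * 0.56^2 ≈ 0.42
i=3: S_3 = 1.34 * 0.56^3 ≈ 0.24
i=4: S_4 = 1.34 * 0.56^4 ≈ 0.13
The first 5 terms are: [1.34, 0.75, 0.42, 0.24, 0.13]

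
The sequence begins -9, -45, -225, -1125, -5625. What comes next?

Ratios: -45 / -9 = 5.0
This is a geometric sequence with common ratio r = 5.
Next term = -5625 * 5 = -28125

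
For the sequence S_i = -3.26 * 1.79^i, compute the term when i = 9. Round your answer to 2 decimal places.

S_9 = -3.26 * 1.79^9 ≈ -3.26 * 188.6589 ≈ -615.03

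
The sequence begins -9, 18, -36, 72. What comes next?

Ratios: 18 / -9 = -2.0
This is a geometric sequence with common ratio r = -2.
Next term = 72 * -2 = -144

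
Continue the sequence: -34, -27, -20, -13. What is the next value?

Differences: -27 - -34 = 7
This is an arithmetic sequence with common difference d = 7.
Next term = -13 + 7 = -6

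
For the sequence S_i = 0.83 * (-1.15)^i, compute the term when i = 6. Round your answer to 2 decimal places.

S_6 = 0.83 * (-1.15)^6 ≈ 0.83 * 2.3131 ≈ 1.92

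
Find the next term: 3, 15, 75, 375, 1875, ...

Ratios: 15 / 3 = 5.0
This is a geometric sequence with common ratio r = 5.
Next term = 1875 * 5 = 9375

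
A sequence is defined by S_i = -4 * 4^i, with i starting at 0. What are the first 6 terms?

This is a geometric sequence.
i=0: S_0 = -4 * 4^0 = -4
i=1: S_1 = -4 * 4^1 = -16
i=2: S_2 = -4 * 4^2 = -64
i=3: S_3 = -4 * 4^3 = -256
i=4: S_4 = -4 * 4^4 = -1024
i=5: S_5 = -4 * 4^5 = -4096
The first 6 terms are: [-4, -16, -64, -256, -1024, -4096]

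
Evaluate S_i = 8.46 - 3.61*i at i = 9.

S_9 = 8.46 + -3.61*9 = 8.46 + -32.49 = -24.03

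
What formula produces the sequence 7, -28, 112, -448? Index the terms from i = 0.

Check ratios: -28 / 7 = -4.0
Common ratio r = -4.
First term a = 7.
Formula: S_i = 7 * (-4)^i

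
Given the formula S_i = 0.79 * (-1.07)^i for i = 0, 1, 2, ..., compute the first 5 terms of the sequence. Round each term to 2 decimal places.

This is a geometric sequence.
i=0: S_0 = 0.79 * (-1.07)^0 = 0.79
i=1: S_1 = 0.79 * (-1.07)^1 ≈ -0.85
i=2: S_2 = 0.79 * (-1.07)^2 ≈ 0.9
i=3: S_3 = 0.79 * (-1.07)^3 ≈ -0.97
i=4: S_4 = 0.79 * (-1.07)^4 ≈ 1.04
The first 5 terms are: [0.79, -0.85, 0.9, -0.97, 1.04]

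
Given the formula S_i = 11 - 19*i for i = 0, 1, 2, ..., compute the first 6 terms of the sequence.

This is an arithmetic sequence.
i=0: S_0 = 11 + -19*0 = 11
i=1: S_1 = 11 + -19*1 = -8
i=2: S_2 = 11 + -19*2 = -27
i=3: S_3 = 11 + -19*3 = -46
i=4: S_4 = 11 + -19*4 = -65
i=5: S_5 = 11 + -19*5 = -84
The first 6 terms are: [11, -8, -27, -46, -65, -84]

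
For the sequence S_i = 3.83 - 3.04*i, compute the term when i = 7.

S_7 = 3.83 + -3.04*7 = 3.83 + -21.28 = -17.45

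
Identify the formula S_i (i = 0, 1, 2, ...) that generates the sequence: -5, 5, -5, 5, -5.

Check ratios: 5 / -5 = -1.0
Common ratio r = -1.
First term a = -5.
Formula: S_i = -5 * (-1)^i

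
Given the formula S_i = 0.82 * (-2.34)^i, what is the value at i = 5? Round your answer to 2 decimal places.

S_5 = 0.82 * (-2.34)^5 ≈ 0.82 * -70.1583 ≈ -57.53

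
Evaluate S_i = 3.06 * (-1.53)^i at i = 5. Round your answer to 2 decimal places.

S_5 = 3.06 * (-1.53)^5 ≈ 3.06 * -8.3841 ≈ -25.66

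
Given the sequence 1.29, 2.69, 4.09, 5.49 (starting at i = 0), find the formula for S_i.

Check differences: 2.69 - 1.29 = 1.4
4.09 - 2.69 = 1.4
Common difference d = 1.4.
First term a = 1.29.
Formula: S_i = 1.29 + 1.40*i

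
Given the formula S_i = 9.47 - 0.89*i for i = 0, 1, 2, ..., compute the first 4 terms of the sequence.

This is an arithmetic sequence.
i=0: S_0 = 9.47 + -0.89*0 = 9.47
i=1: S_1 = 9.47 + -0.89*1 = 8.58
i=2: S_2 = 9.47 + -0.89*2 = 7.69
i=3: S_3 = 9.47 + -0.89*3 = 6.8
The first 4 terms are: [9.47, 8.58, 7.69, 6.8]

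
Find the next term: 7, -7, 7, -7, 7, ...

Ratios: -7 / 7 = -1.0
This is a geometric sequence with common ratio r = -1.
Next term = 7 * -1 = -7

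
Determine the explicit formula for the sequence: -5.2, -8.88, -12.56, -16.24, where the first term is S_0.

Check differences: -8.88 - -5.2 = -3.68
-12.56 - -8.88 = -3.68
Common difference d = -3.68.
First term a = -5.2.
Formula: S_i = -5.20 - 3.68*i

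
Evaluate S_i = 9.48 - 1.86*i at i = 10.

S_10 = 9.48 + -1.86*10 = 9.48 + -18.6 = -9.12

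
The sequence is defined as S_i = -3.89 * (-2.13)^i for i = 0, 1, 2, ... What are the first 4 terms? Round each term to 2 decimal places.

This is a geometric sequence.
i=0: S_0 = -3.89 * (-2.13)^0 = -3.89
i=1: S_1 = -3.89 * (-2.13)^1 ≈ 8.29
i=2: S_2 = -3.89 * (-2.13)^2 ≈ -17.65
i=3: S_3 = -3.89 * (-2.13)^3 ≈ 37.59
The first 4 terms are: [-3.89, 8.29, -17.65, 37.59]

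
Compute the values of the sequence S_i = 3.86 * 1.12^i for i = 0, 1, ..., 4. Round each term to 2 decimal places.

This is a geometric sequence.
i=0: S_0 = 3.86 * 1.12^0 = 3.86
i=1: S_1 = 3.86 * 1.12^1 ≈ 4.32
i=2: S_2 = 3.86 * 1.12^2 ≈ 4.84
i=3: S_3 = 3.86 * 1.12^3 ≈ 5.42
i=4: S_4 = 3.86 * 1.12^4 ≈ 6.07
The first 5 terms are: [3.86, 4.32, 4.84, 5.42, 6.07]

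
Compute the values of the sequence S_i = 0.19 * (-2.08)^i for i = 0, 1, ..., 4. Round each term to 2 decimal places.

This is a geometric sequence.
i=0: S_0 = 0.19 * (-2.08)^0 = 0.19
i=1: S_1 = 0.19 * (-2.08)^1 ≈ -0.4
i=2: S_2 = 0.19 * (-2.08)^2 ≈ 0.82
i=3: S_3 = 0.19 * (-2.08)^3 ≈ -1.71
i=4: S_4 = 0.19 * (-2.08)^4 ≈ 3.56
The first 5 terms are: [0.19, -0.4, 0.82, -1.71, 3.56]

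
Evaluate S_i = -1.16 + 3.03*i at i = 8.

S_8 = -1.16 + 3.03*8 = -1.16 + 24.24 = 23.08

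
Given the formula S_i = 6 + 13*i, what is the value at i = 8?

S_8 = 6 + 13*8 = 6 + 104 = 110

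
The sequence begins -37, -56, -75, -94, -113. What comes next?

Differences: -56 - -37 = -19
This is an arithmetic sequence with common difference d = -19.
Next term = -113 + -19 = -132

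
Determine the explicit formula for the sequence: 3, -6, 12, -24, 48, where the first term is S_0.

Check ratios: -6 / 3 = -2.0
Common ratio r = -2.
First term a = 3.
Formula: S_i = 3 * (-2)^i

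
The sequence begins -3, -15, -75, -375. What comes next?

Ratios: -15 / -3 = 5.0
This is a geometric sequence with common ratio r = 5.
Next term = -375 * 5 = -1875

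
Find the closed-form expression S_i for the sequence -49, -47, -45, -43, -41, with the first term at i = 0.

Check differences: -47 - -49 = 2
-45 - -47 = 2
Common difference d = 2.
First term a = -49.
Formula: S_i = -49 + 2*i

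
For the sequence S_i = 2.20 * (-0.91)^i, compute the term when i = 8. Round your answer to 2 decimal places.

S_8 = 2.2 * (-0.91)^8 ≈ 2.2 * 0.4703 ≈ 1.03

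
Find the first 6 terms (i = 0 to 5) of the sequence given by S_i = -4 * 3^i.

This is a geometric sequence.
i=0: S_0 = -4 * 3^0 = -4
i=1: S_1 = -4 * 3^1 = -12
i=2: S_2 = -4 * 3^2 = -36
i=3: S_3 = -4 * 3^3 = -108
i=4: S_4 = -4 * 3^4 = -324
i=5: S_5 = -4 * 3^5 = -972
The first 6 terms are: [-4, -12, -36, -108, -324, -972]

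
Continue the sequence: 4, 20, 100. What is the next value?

Ratios: 20 / 4 = 5.0
This is a geometric sequence with common ratio r = 5.
Next term = 100 * 5 = 500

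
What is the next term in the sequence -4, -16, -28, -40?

Differences: -16 - -4 = -12
This is an arithmetic sequence with common difference d = -12.
Next term = -40 + -12 = -52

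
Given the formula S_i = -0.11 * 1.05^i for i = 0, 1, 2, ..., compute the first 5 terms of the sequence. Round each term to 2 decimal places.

This is a geometric sequence.
i=0: S_0 = -0.11 * 1.05^0 = -0.11
i=1: S_1 = -0.11 * 1.05^1 ≈ -0.12
i=2: S_2 = -0.11 * 1.05^2 ≈ -0.12
i=3: S_3 = -0.11 * 1.05^3 ≈ -0.13
i=4: S_4 = -0.11 * 1.05^4 ≈ -0.13
The first 5 terms are: [-0.11, -0.12, -0.12, -0.13, -0.13]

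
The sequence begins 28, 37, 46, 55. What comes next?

Differences: 37 - 28 = 9
This is an arithmetic sequence with common difference d = 9.
Next term = 55 + 9 = 64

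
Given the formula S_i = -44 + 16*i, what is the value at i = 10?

S_10 = -44 + 16*10 = -44 + 160 = 116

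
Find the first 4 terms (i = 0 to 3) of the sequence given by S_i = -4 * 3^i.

This is a geometric sequence.
i=0: S_0 = -4 * 3^0 = -4
i=1: S_1 = -4 * 3^1 = -12
i=2: S_2 = -4 * 3^2 = -36
i=3: S_3 = -4 * 3^3 = -108
The first 4 terms are: [-4, -12, -36, -108]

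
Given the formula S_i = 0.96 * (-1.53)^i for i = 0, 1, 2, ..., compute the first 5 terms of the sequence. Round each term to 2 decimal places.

This is a geometric sequence.
i=0: S_0 = 0.96 * (-1.53)^0 = 0.96
i=1: S_1 = 0.96 * (-1.53)^1 ≈ -1.47
i=2: S_2 = 0.96 * (-1.53)^2 ≈ 2.25
i=3: S_3 = 0.96 * (-1.53)^3 ≈ -3.44
i=4: S_4 = 0.96 * (-1.53)^4 ≈ 5.26
The first 5 terms are: [0.96, -1.47, 2.25, -3.44, 5.26]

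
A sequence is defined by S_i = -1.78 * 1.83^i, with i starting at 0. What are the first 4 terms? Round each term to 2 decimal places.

This is a geometric sequence.
i=0: S_0 = -1.78 * 1.83^0 = -1.78
i=1: S_1 = -1.78 * 1.83^1 ≈ -3.26
i=2: S_2 = -1.78 * 1.83^2 ≈ -5.96
i=3: S_3 = -1.78 * 1.83^3 ≈ -10.91
The first 4 terms are: [-1.78, -3.26, -5.96, -10.91]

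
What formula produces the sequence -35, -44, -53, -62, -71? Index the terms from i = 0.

Check differences: -44 - -35 = -9
-53 - -44 = -9
Common difference d = -9.
First term a = -35.
Formula: S_i = -35 - 9*i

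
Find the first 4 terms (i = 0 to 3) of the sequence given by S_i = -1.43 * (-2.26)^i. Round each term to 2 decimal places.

This is a geometric sequence.
i=0: S_0 = -1.43 * (-2.26)^0 = -1.43
i=1: S_1 = -1.43 * (-2.26)^1 ≈ 3.23
i=2: S_2 = -1.43 * (-2.26)^2 ≈ -7.3
i=3: S_3 = -1.43 * (-2.26)^3 ≈ 16.51
The first 4 terms are: [-1.43, 3.23, -7.3, 16.51]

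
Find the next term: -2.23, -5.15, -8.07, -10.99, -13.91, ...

Differences: -5.15 - -2.23 = -2.92
This is an arithmetic sequence with common difference d = -2.92.
Next term = -13.91 + -2.92 = -16.83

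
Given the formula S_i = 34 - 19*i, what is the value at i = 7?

S_7 = 34 + -19*7 = 34 + -133 = -99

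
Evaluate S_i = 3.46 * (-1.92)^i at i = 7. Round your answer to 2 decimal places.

S_7 = 3.46 * (-1.92)^7 ≈ 3.46 * -96.1853 ≈ -332.8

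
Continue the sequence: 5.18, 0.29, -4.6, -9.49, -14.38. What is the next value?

Differences: 0.29 - 5.18 = -4.89
This is an arithmetic sequence with common difference d = -4.89.
Next term = -14.38 + -4.89 = -19.27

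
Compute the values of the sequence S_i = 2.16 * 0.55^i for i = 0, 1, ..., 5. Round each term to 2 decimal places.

This is a geometric sequence.
i=0: S_0 = 2.16 * 0.55^0 = 2.16
i=1: S_1 = 2.16 * 0.55^1 ≈ 1.19
i=2: S_2 = 2.16 * 0.55^2 ≈ 0.65
i=3: S_3 = 2.16 * 0.55^3 ≈ 0.36
i=4: S_4 = 2.16 * 0.55^4 ≈ 0.2
i=5: S_5 = 2.16 * 0.55^5 ≈ 0.11
The first 6 terms are: [2.16, 1.19, 0.65, 0.36, 0.2, 0.11]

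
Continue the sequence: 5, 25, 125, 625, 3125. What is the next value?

Ratios: 25 / 5 = 5.0
This is a geometric sequence with common ratio r = 5.
Next term = 3125 * 5 = 15625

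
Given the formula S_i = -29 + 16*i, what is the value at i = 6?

S_6 = -29 + 16*6 = -29 + 96 = 67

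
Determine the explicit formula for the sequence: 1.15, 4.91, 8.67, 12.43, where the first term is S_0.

Check differences: 4.91 - 1.15 = 3.76
8.67 - 4.91 = 3.76
Common difference d = 3.76.
First term a = 1.15.
Formula: S_i = 1.15 + 3.76*i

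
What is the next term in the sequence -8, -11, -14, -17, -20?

Differences: -11 - -8 = -3
This is an arithmetic sequence with common difference d = -3.
Next term = -20 + -3 = -23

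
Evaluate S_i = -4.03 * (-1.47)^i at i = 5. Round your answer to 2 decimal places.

S_5 = -4.03 * (-1.47)^5 ≈ -4.03 * -6.8641 ≈ 27.66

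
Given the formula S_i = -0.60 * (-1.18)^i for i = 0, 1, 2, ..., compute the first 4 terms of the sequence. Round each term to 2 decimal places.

This is a geometric sequence.
i=0: S_0 = -0.6 * (-1.18)^0 = -0.6
i=1: S_1 = -0.6 * (-1.18)^1 ≈ 0.71
i=2: S_2 = -0.6 * (-1.18)^2 ≈ -0.84
i=3: S_3 = -0.6 * (-1.18)^3 ≈ 0.99
The first 4 terms are: [-0.6, 0.71, -0.84, 0.99]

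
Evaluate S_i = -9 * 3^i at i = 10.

S_10 = -9 * 3^10 = -9 * 59049 = -531441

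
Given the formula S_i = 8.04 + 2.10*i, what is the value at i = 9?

S_9 = 8.04 + 2.1*9 = 8.04 + 18.9 = 26.94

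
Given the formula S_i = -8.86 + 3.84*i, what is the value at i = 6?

S_6 = -8.86 + 3.84*6 = -8.86 + 23.04 = 14.18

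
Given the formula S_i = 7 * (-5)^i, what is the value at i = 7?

S_7 = 7 * (-5)^7 = 7 * -78125 = -546875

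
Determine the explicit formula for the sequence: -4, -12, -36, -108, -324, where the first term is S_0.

Check ratios: -12 / -4 = 3.0
Common ratio r = 3.
First term a = -4.
Formula: S_i = -4 * 3^i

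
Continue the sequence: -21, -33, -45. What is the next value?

Differences: -33 - -21 = -12
This is an arithmetic sequence with common difference d = -12.
Next term = -45 + -12 = -57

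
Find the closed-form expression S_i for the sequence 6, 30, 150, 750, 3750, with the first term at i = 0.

Check ratios: 30 / 6 = 5.0
Common ratio r = 5.
First term a = 6.
Formula: S_i = 6 * 5^i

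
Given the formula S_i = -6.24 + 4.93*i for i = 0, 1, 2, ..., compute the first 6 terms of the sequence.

This is an arithmetic sequence.
i=0: S_0 = -6.24 + 4.93*0 = -6.24
i=1: S_1 = -6.24 + 4.93*1 = -1.31
i=2: S_2 = -6.24 + 4.93*2 = 3.62
i=3: S_3 = -6.24 + 4.93*3 = 8.55
i=4: S_4 = -6.24 + 4.93*4 = 13.48
i=5: S_5 = -6.24 + 4.93*5 = 18.41
The first 6 terms are: [-6.24, -1.31, 3.62, 8.55, 13.48, 18.41]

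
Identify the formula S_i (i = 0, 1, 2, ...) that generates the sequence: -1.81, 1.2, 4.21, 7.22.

Check differences: 1.2 - -1.81 = 3.01
4.21 - 1.2 = 3.01
Common difference d = 3.01.
First term a = -1.81.
Formula: S_i = -1.81 + 3.01*i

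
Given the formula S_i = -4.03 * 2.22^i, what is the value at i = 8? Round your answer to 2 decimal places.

S_8 = -4.03 * 2.22^8 ≈ -4.03 * 589.9617 ≈ -2377.55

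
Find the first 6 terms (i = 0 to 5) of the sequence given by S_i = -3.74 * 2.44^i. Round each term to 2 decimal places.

This is a geometric sequence.
i=0: S_0 = -3.74 * 2.44^0 = -3.74
i=1: S_1 = -3.74 * 2.44^1 ≈ -9.13
i=2: S_2 = -3.74 * 2.44^2 ≈ -22.27
i=3: S_3 = -3.74 * 2.44^3 ≈ -54.33
i=4: S_4 = -3.74 * 2.44^4 ≈ -132.57
i=5: S_5 = -3.74 * 2.44^5 ≈ -323.46
The first 6 terms are: [-3.74, -9.13, -22.27, -54.33, -132.57, -323.46]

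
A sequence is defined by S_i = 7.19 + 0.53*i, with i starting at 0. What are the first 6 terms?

This is an arithmetic sequence.
i=0: S_0 = 7.19 + 0.53*0 = 7.19
i=1: S_1 = 7.19 + 0.53*1 = 7.72
i=2: S_2 = 7.19 + 0.53*2 = 8.25
i=3: S_3 = 7.19 + 0.53*3 = 8.78
i=4: S_4 = 7.19 + 0.53*4 = 9.31
i=5: S_5 = 7.19 + 0.53*5 = 9.84
The first 6 terms are: [7.19, 7.72, 8.25, 8.78, 9.31, 9.84]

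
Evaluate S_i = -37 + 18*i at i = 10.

S_10 = -37 + 18*10 = -37 + 180 = 143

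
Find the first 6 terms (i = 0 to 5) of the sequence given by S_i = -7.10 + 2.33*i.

This is an arithmetic sequence.
i=0: S_0 = -7.1 + 2.33*0 = -7.1
i=1: S_1 = -7.1 + 2.33*1 = -4.77
i=2: S_2 = -7.1 + 2.33*2 = -2.44
i=3: S_3 = -7.1 + 2.33*3 = -0.11
i=4: S_4 = -7.1 + 2.33*4 = 2.22
i=5: S_5 = -7.1 + 2.33*5 = 4.55
The first 6 terms are: [-7.1, -4.77, -2.44, -0.11, 2.22, 4.55]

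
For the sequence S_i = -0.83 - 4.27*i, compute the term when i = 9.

S_9 = -0.83 + -4.27*9 = -0.83 + -38.43 = -39.26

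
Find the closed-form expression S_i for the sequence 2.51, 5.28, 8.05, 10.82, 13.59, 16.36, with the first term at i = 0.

Check differences: 5.28 - 2.51 = 2.77
8.05 - 5.28 = 2.77
Common difference d = 2.77.
First term a = 2.51.
Formula: S_i = 2.51 + 2.77*i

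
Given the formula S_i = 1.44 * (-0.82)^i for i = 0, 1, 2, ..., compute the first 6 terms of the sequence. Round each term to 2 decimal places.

This is a geometric sequence.
i=0: S_0 = 1.44 * (-0.82)^0 = 1.44
i=1: S_1 = 1.44 * (-0.82)^1 ≈ -1.18
i=2: S_2 = 1.44 * (-0.82)^2 ≈ 0.97
i=3: S_3 = 1.44 * (-0.82)^3 ≈ -0.79
i=4: S_4 = 1.44 * (-0.82)^4 ≈ 0.65
i=5: S_5 = 1.44 * (-0.82)^5 ≈ -0.53
The first 6 terms are: [1.44, -1.18, 0.97, -0.79, 0.65, -0.53]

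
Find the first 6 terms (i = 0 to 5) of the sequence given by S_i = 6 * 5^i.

This is a geometric sequence.
i=0: S_0 = 6 * 5^0 = 6
i=1: S_1 = 6 * 5^1 = 30
i=2: S_2 = 6 * 5^2 = 150
i=3: S_3 = 6 * 5^3 = 750
i=4: S_4 = 6 * 5^4 = 3750
i=5: S_5 = 6 * 5^5 = 18750
The first 6 terms are: [6, 30, 150, 750, 3750, 18750]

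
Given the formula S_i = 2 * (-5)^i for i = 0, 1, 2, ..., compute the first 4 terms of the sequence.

This is a geometric sequence.
i=0: S_0 = 2 * (-5)^0 = 2
i=1: S_1 = 2 * (-5)^1 = -10
i=2: S_2 = 2 * (-5)^2 = 50
i=3: S_3 = 2 * (-5)^3 = -250
The first 4 terms are: [2, -10, 50, -250]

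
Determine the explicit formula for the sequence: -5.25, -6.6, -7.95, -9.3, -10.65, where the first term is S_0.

Check differences: -6.6 - -5.25 = -1.35
-7.95 - -6.6 = -1.35
Common difference d = -1.35.
First term a = -5.25.
Formula: S_i = -5.25 - 1.35*i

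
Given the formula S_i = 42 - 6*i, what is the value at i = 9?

S_9 = 42 + -6*9 = 42 + -54 = -12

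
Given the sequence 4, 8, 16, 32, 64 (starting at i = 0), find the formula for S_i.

Check ratios: 8 / 4 = 2.0
Common ratio r = 2.
First term a = 4.
Formula: S_i = 4 * 2^i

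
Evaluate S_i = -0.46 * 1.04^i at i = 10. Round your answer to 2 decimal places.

S_10 = -0.46 * 1.04^10 ≈ -0.46 * 1.4802 ≈ -0.68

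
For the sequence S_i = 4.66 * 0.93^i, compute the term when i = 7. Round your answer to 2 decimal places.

S_7 = 4.66 * 0.93^7 ≈ 4.66 * 0.6017 ≈ 2.8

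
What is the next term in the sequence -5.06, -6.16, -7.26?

Differences: -6.16 - -5.06 = -1.1
This is an arithmetic sequence with common difference d = -1.1.
Next term = -7.26 + -1.1 = -8.36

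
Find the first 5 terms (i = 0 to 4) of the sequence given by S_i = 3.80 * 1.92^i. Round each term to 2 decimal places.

This is a geometric sequence.
i=0: S_0 = 3.8 * 1.92^0 = 3.8
i=1: S_1 = 3.8 * 1.92^1 ≈ 7.3
i=2: S_2 = 3.8 * 1.92^2 ≈ 14.01
i=3: S_3 = 3.8 * 1.92^3 ≈ 26.9
i=4: S_4 = 3.8 * 1.92^4 ≈ 51.64
The first 5 terms are: [3.8, 7.3, 14.01, 26.9, 51.64]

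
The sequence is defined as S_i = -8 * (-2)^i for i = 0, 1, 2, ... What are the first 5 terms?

This is a geometric sequence.
i=0: S_0 = -8 * (-2)^0 = -8
i=1: S_1 = -8 * (-2)^1 = 16
i=2: S_2 = -8 * (-2)^2 = -32
i=3: S_3 = -8 * (-2)^3 = 64
i=4: S_4 = -8 * (-2)^4 = -128
The first 5 terms are: [-8, 16, -32, 64, -128]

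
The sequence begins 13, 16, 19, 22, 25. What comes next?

Differences: 16 - 13 = 3
This is an arithmetic sequence with common difference d = 3.
Next term = 25 + 3 = 28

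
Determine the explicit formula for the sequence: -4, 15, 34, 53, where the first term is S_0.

Check differences: 15 - -4 = 19
34 - 15 = 19
Common difference d = 19.
First term a = -4.
Formula: S_i = -4 + 19*i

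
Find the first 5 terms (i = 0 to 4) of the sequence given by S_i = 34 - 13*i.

This is an arithmetic sequence.
i=0: S_0 = 34 + -13*0 = 34
i=1: S_1 = 34 + -13*1 = 21
i=2: S_2 = 34 + -13*2 = 8
i=3: S_3 = 34 + -13*3 = -5
i=4: S_4 = 34 + -13*4 = -18
The first 5 terms are: [34, 21, 8, -5, -18]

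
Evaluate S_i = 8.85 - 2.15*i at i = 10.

S_10 = 8.85 + -2.15*10 = 8.85 + -21.5 = -12.65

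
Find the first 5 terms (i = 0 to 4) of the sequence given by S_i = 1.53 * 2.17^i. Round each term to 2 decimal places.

This is a geometric sequence.
i=0: S_0 = 1.53 * 2.17^0 = 1.53
i=1: S_1 = 1.53 * 2.17^1 ≈ 3.32
i=2: S_2 = 1.53 * 2.17^2 ≈ 7.2
i=3: S_3 = 1.53 * 2.17^3 ≈ 15.63
i=4: S_4 = 1.53 * 2.17^4 ≈ 33.93
The first 5 terms are: [1.53, 3.32, 7.2, 15.63, 33.93]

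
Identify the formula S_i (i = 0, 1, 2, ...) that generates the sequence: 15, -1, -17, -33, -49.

Check differences: -1 - 15 = -16
-17 - -1 = -16
Common difference d = -16.
First term a = 15.
Formula: S_i = 15 - 16*i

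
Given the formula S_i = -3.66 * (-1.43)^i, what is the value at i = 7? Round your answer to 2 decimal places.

S_7 = -3.66 * (-1.43)^7 ≈ -3.66 * -12.2279 ≈ 44.75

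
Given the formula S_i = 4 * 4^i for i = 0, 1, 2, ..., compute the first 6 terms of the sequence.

This is a geometric sequence.
i=0: S_0 = 4 * 4^0 = 4
i=1: S_1 = 4 * 4^1 = 16
i=2: S_2 = 4 * 4^2 = 64
i=3: S_3 = 4 * 4^3 = 256
i=4: S_4 = 4 * 4^4 = 1024
i=5: S_5 = 4 * 4^5 = 4096
The first 6 terms are: [4, 16, 64, 256, 1024, 4096]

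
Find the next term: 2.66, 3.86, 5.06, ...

Differences: 3.86 - 2.66 = 1.2
This is an arithmetic sequence with common difference d = 1.2.
Next term = 5.06 + 1.2 = 6.26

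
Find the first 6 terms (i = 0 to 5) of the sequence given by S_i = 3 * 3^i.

This is a geometric sequence.
i=0: S_0 = 3 * 3^0 = 3
i=1: S_1 = 3 * 3^1 = 9
i=2: S_2 = 3 * 3^2 = 27
i=3: S_3 = 3 * 3^3 = 81
i=4: S_4 = 3 * 3^4 = 243
i=5: S_5 = 3 * 3^5 = 729
The first 6 terms are: [3, 9, 27, 81, 243, 729]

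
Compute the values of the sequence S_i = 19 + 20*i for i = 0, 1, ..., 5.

This is an arithmetic sequence.
i=0: S_0 = 19 + 20*0 = 19
i=1: S_1 = 19 + 20*1 = 39
i=2: S_2 = 19 + 20*2 = 59
i=3: S_3 = 19 + 20*3 = 79
i=4: S_4 = 19 + 20*4 = 99
i=5: S_5 = 19 + 20*5 = 119
The first 6 terms are: [19, 39, 59, 79, 99, 119]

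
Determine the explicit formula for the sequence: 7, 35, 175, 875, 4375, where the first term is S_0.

Check ratios: 35 / 7 = 5.0
Common ratio r = 5.
First term a = 7.
Formula: S_i = 7 * 5^i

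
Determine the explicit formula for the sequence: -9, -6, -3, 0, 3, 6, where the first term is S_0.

Check differences: -6 - -9 = 3
-3 - -6 = 3
Common difference d = 3.
First term a = -9.
Formula: S_i = -9 + 3*i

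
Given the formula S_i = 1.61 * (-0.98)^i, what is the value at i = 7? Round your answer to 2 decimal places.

S_7 = 1.61 * (-0.98)^7 ≈ 1.61 * -0.8681 ≈ -1.4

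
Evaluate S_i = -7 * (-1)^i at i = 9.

S_9 = -7 * (-1)^9 = -7 * -1 = 7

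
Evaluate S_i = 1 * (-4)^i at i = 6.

S_6 = 1 * (-4)^6 = 1 * 4096 = 4096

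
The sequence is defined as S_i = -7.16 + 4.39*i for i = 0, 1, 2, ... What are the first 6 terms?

This is an arithmetic sequence.
i=0: S_0 = -7.16 + 4.39*0 = -7.16
i=1: S_1 = -7.16 + 4.39*1 = -2.77
i=2: S_2 = -7.16 + 4.39*2 = 1.62
i=3: S_3 = -7.16 + 4.39*3 = 6.01
i=4: S_4 = -7.16 + 4.39*4 = 10.4
i=5: S_5 = -7.16 + 4.39*5 = 14.79
The first 6 terms are: [-7.16, -2.77, 1.62, 6.01, 10.4, 14.79]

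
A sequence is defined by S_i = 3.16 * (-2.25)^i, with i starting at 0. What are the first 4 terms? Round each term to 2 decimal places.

This is a geometric sequence.
i=0: S_0 = 3.16 * (-2.25)^0 = 3.16
i=1: S_1 = 3.16 * (-2.25)^1 = -7.11
i=2: S_2 = 3.16 * (-2.25)^2 ≈ 16.0
i=3: S_3 = 3.16 * (-2.25)^3 ≈ -35.99
The first 4 terms are: [3.16, -7.11, 16.0, -35.99]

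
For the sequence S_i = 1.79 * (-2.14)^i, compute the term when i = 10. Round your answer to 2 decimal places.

S_10 = 1.79 * (-2.14)^10 ≈ 1.79 * 2014.363 ≈ 3605.71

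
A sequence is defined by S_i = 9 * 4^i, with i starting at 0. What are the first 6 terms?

This is a geometric sequence.
i=0: S_0 = 9 * 4^0 = 9
i=1: S_1 = 9 * 4^1 = 36
i=2: S_2 = 9 * 4^2 = 144
i=3: S_3 = 9 * 4^3 = 576
i=4: S_4 = 9 * 4^4 = 2304
i=5: S_5 = 9 * 4^5 = 9216
The first 6 terms are: [9, 36, 144, 576, 2304, 9216]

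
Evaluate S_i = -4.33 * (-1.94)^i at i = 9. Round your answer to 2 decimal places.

S_9 = -4.33 * (-1.94)^9 ≈ -4.33 * -389.2383 ≈ 1685.4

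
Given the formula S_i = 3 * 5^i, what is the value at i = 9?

S_9 = 3 * 5^9 = 3 * 1953125 = 5859375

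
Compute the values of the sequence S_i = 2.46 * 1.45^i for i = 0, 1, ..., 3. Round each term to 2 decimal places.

This is a geometric sequence.
i=0: S_0 = 2.46 * 1.45^0 = 2.46
i=1: S_1 = 2.46 * 1.45^1 ≈ 3.57
i=2: S_2 = 2.46 * 1.45^2 ≈ 5.17
i=3: S_3 = 2.46 * 1.45^3 ≈ 7.5
The first 4 terms are: [2.46, 3.57, 5.17, 7.5]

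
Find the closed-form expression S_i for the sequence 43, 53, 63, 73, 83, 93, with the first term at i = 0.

Check differences: 53 - 43 = 10
63 - 53 = 10
Common difference d = 10.
First term a = 43.
Formula: S_i = 43 + 10*i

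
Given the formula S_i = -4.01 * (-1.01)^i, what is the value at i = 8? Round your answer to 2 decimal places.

S_8 = -4.01 * (-1.01)^8 ≈ -4.01 * 1.0829 ≈ -4.34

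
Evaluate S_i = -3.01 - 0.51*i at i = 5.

S_5 = -3.01 + -0.51*5 = -3.01 + -2.55 = -5.56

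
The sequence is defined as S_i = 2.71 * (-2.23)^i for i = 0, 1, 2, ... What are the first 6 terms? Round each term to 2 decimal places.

This is a geometric sequence.
i=0: S_0 = 2.71 * (-2.23)^0 = 2.71
i=1: S_1 = 2.71 * (-2.23)^1 ≈ -6.04
i=2: S_2 = 2.71 * (-2.23)^2 ≈ 13.48
i=3: S_3 = 2.71 * (-2.23)^3 ≈ -30.05
i=4: S_4 = 2.71 * (-2.23)^4 ≈ 67.02
i=5: S_5 = 2.71 * (-2.23)^5 ≈ -149.45
The first 6 terms are: [2.71, -6.04, 13.48, -30.05, 67.02, -149.45]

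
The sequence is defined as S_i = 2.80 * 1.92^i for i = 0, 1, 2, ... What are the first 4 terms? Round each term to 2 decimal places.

This is a geometric sequence.
i=0: S_0 = 2.8 * 1.92^0 = 2.8
i=1: S_1 = 2.8 * 1.92^1 ≈ 5.38
i=2: S_2 = 2.8 * 1.92^2 ≈ 10.32
i=3: S_3 = 2.8 * 1.92^3 ≈ 19.82
The first 4 terms are: [2.8, 5.38, 10.32, 19.82]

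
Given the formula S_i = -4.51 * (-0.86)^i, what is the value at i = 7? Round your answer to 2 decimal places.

S_7 = -4.51 * (-0.86)^7 ≈ -4.51 * -0.3479 ≈ 1.57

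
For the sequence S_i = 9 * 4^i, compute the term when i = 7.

S_7 = 9 * 4^7 = 9 * 16384 = 147456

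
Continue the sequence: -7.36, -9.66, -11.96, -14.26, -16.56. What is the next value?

Differences: -9.66 - -7.36 = -2.3
This is an arithmetic sequence with common difference d = -2.3.
Next term = -16.56 + -2.3 = -18.86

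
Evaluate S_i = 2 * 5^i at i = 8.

S_8 = 2 * 5^8 = 2 * 390625 = 781250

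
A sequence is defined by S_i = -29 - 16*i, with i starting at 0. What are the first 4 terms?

This is an arithmetic sequence.
i=0: S_0 = -29 + -16*0 = -29
i=1: S_1 = -29 + -16*1 = -45
i=2: S_2 = -29 + -16*2 = -61
i=3: S_3 = -29 + -16*3 = -77
The first 4 terms are: [-29, -45, -61, -77]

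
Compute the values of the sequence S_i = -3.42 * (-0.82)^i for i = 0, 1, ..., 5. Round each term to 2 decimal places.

This is a geometric sequence.
i=0: S_0 = -3.42 * (-0.82)^0 = -3.42
i=1: S_1 = -3.42 * (-0.82)^1 ≈ 2.8
i=2: S_2 = -3.42 * (-0.82)^2 ≈ -2.3
i=3: S_3 = -3.42 * (-0.82)^3 ≈ 1.89
i=4: S_4 = -3.42 * (-0.82)^4 ≈ -1.55
i=5: S_5 = -3.42 * (-0.82)^5 ≈ 1.27
The first 6 terms are: [-3.42, 2.8, -2.3, 1.89, -1.55, 1.27]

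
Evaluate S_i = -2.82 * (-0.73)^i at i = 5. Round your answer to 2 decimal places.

S_5 = -2.82 * (-0.73)^5 ≈ -2.82 * -0.2073 ≈ 0.58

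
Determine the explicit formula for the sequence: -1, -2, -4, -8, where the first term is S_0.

Check ratios: -2 / -1 = 2.0
Common ratio r = 2.
First term a = -1.
Formula: S_i = -1 * 2^i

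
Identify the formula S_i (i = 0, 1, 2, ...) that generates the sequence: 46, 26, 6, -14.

Check differences: 26 - 46 = -20
6 - 26 = -20
Common difference d = -20.
First term a = 46.
Formula: S_i = 46 - 20*i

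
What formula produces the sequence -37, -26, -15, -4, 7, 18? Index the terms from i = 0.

Check differences: -26 - -37 = 11
-15 - -26 = 11
Common difference d = 11.
First term a = -37.
Formula: S_i = -37 + 11*i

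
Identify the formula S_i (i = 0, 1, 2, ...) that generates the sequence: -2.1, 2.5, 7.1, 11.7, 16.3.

Check differences: 2.5 - -2.1 = 4.6
7.1 - 2.5 = 4.6
Common difference d = 4.6.
First term a = -2.1.
Formula: S_i = -2.10 + 4.60*i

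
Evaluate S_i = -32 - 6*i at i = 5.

S_5 = -32 + -6*5 = -32 + -30 = -62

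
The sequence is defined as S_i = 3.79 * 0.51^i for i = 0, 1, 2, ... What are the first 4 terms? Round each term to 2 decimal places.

This is a geometric sequence.
i=0: S_0 = 3.79 * 0.51^0 = 3.79
i=1: S_1 = 3.79 * 0.51^1 ≈ 1.93
i=2: S_2 = 3.79 * 0.51^2 ≈ 0.99
i=3: S_3 = 3.79 * 0.51^3 ≈ 0.5
The first 4 terms are: [3.79, 1.93, 0.99, 0.5]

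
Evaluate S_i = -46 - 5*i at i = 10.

S_10 = -46 + -5*10 = -46 + -50 = -96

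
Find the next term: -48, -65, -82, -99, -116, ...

Differences: -65 - -48 = -17
This is an arithmetic sequence with common difference d = -17.
Next term = -116 + -17 = -133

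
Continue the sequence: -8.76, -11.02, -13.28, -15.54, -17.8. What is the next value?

Differences: -11.02 - -8.76 = -2.26
This is an arithmetic sequence with common difference d = -2.26.
Next term = -17.8 + -2.26 = -20.06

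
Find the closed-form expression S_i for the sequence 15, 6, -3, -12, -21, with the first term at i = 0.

Check differences: 6 - 15 = -9
-3 - 6 = -9
Common difference d = -9.
First term a = 15.
Formula: S_i = 15 - 9*i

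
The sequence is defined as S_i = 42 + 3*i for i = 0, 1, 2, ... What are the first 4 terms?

This is an arithmetic sequence.
i=0: S_0 = 42 + 3*0 = 42
i=1: S_1 = 42 + 3*1 = 45
i=2: S_2 = 42 + 3*2 = 48
i=3: S_3 = 42 + 3*3 = 51
The first 4 terms are: [42, 45, 48, 51]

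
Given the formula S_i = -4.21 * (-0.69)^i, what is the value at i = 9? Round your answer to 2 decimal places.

S_9 = -4.21 * (-0.69)^9 ≈ -4.21 * -0.0355 ≈ 0.15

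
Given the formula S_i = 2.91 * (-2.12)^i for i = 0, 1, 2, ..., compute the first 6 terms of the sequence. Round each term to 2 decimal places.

This is a geometric sequence.
i=0: S_0 = 2.91 * (-2.12)^0 = 2.91
i=1: S_1 = 2.91 * (-2.12)^1 ≈ -6.17
i=2: S_2 = 2.91 * (-2.12)^2 ≈ 13.08
i=3: S_3 = 2.91 * (-2.12)^3 ≈ -27.73
i=4: S_4 = 2.91 * (-2.12)^4 ≈ 58.78
i=5: S_5 = 2.91 * (-2.12)^5 ≈ -124.62
The first 6 terms are: [2.91, -6.17, 13.08, -27.73, 58.78, -124.62]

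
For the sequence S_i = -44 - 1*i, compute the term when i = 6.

S_6 = -44 + -1*6 = -44 + -6 = -50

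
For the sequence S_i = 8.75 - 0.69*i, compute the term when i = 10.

S_10 = 8.75 + -0.69*10 = 8.75 + -6.9 = 1.85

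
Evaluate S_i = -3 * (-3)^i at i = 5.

S_5 = -3 * (-3)^5 = -3 * -243 = 729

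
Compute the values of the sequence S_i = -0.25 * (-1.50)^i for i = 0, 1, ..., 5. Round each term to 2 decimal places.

This is a geometric sequence.
i=0: S_0 = -0.25 * (-1.5)^0 = -0.25
i=1: S_1 = -0.25 * (-1.5)^1 ≈ 0.38
i=2: S_2 = -0.25 * (-1.5)^2 ≈ -0.56
i=3: S_3 = -0.25 * (-1.5)^3 ≈ 0.84
i=4: S_4 = -0.25 * (-1.5)^4 ≈ -1.27
i=5: S_5 = -0.25 * (-1.5)^5 ≈ 1.9
The first 6 terms are: [-0.25, 0.38, -0.56, 0.84, -1.27, 1.9]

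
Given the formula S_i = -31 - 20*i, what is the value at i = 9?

S_9 = -31 + -20*9 = -31 + -180 = -211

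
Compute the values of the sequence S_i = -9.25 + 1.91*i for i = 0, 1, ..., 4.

This is an arithmetic sequence.
i=0: S_0 = -9.25 + 1.91*0 = -9.25
i=1: S_1 = -9.25 + 1.91*1 = -7.34
i=2: S_2 = -9.25 + 1.91*2 = -5.43
i=3: S_3 = -9.25 + 1.91*3 = -3.52
i=4: S_4 = -9.25 + 1.91*4 = -1.61
The first 5 terms are: [-9.25, -7.34, -5.43, -3.52, -1.61]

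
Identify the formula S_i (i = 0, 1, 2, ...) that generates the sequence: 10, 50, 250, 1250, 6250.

Check ratios: 50 / 10 = 5.0
Common ratio r = 5.
First term a = 10.
Formula: S_i = 10 * 5^i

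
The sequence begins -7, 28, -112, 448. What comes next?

Ratios: 28 / -7 = -4.0
This is a geometric sequence with common ratio r = -4.
Next term = 448 * -4 = -1792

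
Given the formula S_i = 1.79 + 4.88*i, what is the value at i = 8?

S_8 = 1.79 + 4.88*8 = 1.79 + 39.04 = 40.83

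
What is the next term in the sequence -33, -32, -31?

Differences: -32 - -33 = 1
This is an arithmetic sequence with common difference d = 1.
Next term = -31 + 1 = -30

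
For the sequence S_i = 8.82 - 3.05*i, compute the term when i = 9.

S_9 = 8.82 + -3.05*9 = 8.82 + -27.45 = -18.63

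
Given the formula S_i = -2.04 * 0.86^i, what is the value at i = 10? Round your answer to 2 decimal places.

S_10 = -2.04 * 0.86^10 ≈ -2.04 * 0.2213 ≈ -0.45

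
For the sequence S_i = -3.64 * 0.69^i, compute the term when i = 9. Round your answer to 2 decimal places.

S_9 = -3.64 * 0.69^9 ≈ -3.64 * 0.0355 ≈ -0.13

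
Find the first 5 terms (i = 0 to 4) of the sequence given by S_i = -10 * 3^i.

This is a geometric sequence.
i=0: S_0 = -10 * 3^0 = -10
i=1: S_1 = -10 * 3^1 = -30
i=2: S_2 = -10 * 3^2 = -90
i=3: S_3 = -10 * 3^3 = -270
i=4: S_4 = -10 * 3^4 = -810
The first 5 terms are: [-10, -30, -90, -270, -810]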